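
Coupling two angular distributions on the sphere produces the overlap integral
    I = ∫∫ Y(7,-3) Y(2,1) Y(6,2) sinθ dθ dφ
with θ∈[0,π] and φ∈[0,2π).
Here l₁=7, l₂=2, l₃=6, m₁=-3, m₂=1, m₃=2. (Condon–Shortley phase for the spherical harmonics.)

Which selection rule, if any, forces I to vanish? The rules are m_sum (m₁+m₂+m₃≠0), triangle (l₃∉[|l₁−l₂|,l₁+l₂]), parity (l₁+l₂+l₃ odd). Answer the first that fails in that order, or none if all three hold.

Σmᵢ = 0  ✓
l₃∈[|l₁−l₂|,l₁+l₂]=[5,9], have l₃=6  ✓
Σlᵢ = 15 ⇒ odd  ✗

parity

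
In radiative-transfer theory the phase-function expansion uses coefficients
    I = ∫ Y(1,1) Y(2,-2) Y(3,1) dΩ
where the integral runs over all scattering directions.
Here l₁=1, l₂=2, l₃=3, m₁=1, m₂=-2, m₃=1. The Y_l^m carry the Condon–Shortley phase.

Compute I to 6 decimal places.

Checks pass: Σm=0; 6 even; l₃=3∈[1,3].
(2·1+1)(2·2+1)(2·3+1) = 105
Δ: 0! 2! 4! / 7! → 1/105
sum: t=0:+1/4 = 1/4
3j²(1 2 3; 0 0 0) = Δ·Π!·Σ² = 3/35  (sign -1)
sum: t=0:+1/48 = 1/48
3j²(1 2 3; 1 -2 1) = Δ·Π!·Σ² = 1/105  (sign +1)
combine: 4πI² = 105·3/35·1/105 = 3/35
take √, sign -1: I = -0.08258890

-0.082589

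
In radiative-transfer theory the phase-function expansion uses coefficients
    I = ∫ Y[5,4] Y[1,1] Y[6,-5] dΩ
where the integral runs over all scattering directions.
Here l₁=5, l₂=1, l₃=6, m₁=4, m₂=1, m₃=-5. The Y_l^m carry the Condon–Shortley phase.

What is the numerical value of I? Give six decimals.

Checks pass: Σm=0; 12 even; l₃=6∈[4,6].
(2·5+1)(2·1+1)(2·6+1) = 429
Δ: 0! 10! 2! / 13! → 1/858
sum: t=0:+1/14400 = 1/14400
3j²(5 1 6; 0 0 0) = Δ·Π!·Σ² = 6/143  (sign +1)
sum: t=0:+1/725760 = 1/725760
3j²(5 1 6; 4 1 -5) = Δ·Π!·Σ² = 5/78  (sign -1)
combine: 4πI² = 429·6/143·5/78 = 15/13
take √, sign -1: I = -0.30301841

-0.303018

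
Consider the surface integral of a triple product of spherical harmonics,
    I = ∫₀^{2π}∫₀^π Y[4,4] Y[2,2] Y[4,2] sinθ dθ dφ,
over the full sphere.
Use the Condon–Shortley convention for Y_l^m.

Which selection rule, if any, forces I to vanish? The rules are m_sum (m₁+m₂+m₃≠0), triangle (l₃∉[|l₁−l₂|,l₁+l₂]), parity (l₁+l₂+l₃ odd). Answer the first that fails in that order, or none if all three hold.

m₁+m₂+m₃ = 4 + 2 + 2 = 8  ✗
triangle: |4−2|=2 ≤ l₃=4 ≤ 4+2=6
parity: l₁+l₂+l₃ = 10 is even

m_sum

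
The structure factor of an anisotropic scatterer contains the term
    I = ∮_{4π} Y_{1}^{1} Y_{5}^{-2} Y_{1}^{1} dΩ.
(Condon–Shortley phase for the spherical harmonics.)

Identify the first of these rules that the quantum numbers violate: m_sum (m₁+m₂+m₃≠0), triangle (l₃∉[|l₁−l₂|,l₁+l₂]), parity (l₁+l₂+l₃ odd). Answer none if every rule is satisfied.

azimuthal sum: 1 − 2 + 1 = 0  ✓
4 ≤ 1 ≤ 6 (triangle on l)  ✗
L = 1 + 5 + 1 = 7 (odd)

triangle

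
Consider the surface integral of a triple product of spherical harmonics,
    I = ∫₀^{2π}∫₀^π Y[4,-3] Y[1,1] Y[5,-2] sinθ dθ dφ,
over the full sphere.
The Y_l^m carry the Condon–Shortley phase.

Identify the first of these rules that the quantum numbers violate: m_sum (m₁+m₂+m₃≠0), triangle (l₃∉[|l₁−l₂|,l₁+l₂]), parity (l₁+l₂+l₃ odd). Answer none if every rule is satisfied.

azimuthal sum: -3 + 1 − 2 = -4  ✗
3 ≤ 5 ≤ 5 (triangle on l)
L = 4 + 1 + 5 = 10 (even)

m_sum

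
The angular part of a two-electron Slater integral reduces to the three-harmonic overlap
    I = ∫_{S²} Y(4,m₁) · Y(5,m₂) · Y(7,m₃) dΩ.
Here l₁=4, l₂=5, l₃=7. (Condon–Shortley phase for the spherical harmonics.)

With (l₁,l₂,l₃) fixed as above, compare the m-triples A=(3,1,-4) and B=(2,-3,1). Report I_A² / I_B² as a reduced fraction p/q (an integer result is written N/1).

19404/105625

l's match ⇒ only the (l;m) 3-j factors differ between A and B.
A: triangle coeff Δ(4,5,7) = 1/6126120; Σ_t [0,1]: t=0:+1/345600 t=1:−1/518400 = 1/1036800; (3j)²=7/2210 [(4 5 7; 3 1 -4)], sign=-1
B: triangle coeff Δ(4,5,7) = 1/6126120; Σ_t [0,2]: t=0:+1/138240 t=1:−1/604800 t=2:+1/58060800 = 13/2322432; (3j)²=1625/94248 [(4 5 7; 2 -3 1)], sign=+1
I_A²/I_B² = (7/2210)/(1625/94248) = 19404/105625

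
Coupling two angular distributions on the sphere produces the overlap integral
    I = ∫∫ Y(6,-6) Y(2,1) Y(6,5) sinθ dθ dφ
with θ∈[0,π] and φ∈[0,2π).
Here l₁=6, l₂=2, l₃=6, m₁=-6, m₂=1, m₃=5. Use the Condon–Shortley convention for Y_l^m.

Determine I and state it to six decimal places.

Checks pass: Σm=0; 14 even; l₃=6∈[4,8].
(2·6+1)(2·2+1)(2·6+1) = 845
Δ: 2! 10! 2! / 15! → 1/90090
sum: t=0:+1/69120 t=1:−1/14400 t=2:+1/69120 = -7/172800
3j²(6 2 6; 0 0 0) = Δ·Π!·Σ² = 14/715  (sign -1)
sum: t=2:+1/7257600 = 1/7257600
3j²(6 2 6; -6 1 5) = Δ·Π!·Σ² = 11/455  (sign -1)
combine: 4πI² = 845·14/715·11/455 = 2/5
take √, sign +1: I = 0.17841241

0.178412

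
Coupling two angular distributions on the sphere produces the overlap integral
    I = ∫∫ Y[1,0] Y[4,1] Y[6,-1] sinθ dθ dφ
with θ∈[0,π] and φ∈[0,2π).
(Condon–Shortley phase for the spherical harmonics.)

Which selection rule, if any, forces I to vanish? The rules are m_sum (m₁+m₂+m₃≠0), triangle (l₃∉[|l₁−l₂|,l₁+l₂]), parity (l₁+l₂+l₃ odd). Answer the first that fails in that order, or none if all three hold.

azimuthal sum: 0 + 1 − 1 = 0  ✓
3 ≤ 6 ≤ 5 (triangle on l)  ✗
L = 1 + 4 + 6 = 11 (odd)

triangle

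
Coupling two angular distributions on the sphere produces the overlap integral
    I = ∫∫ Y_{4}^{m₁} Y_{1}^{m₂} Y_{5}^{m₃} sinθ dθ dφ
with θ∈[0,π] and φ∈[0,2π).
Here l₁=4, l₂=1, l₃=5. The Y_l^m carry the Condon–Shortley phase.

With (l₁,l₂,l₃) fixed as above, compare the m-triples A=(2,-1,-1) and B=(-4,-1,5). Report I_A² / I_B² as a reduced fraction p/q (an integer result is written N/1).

2/15

Same 4,1,5: normalisation and zero-m 3j drop out of the ratio.
A: Δ: 0! 8! 2! / 11! → 1/495; sum: t=0:+1/2880 = 1/2880; 3j²(4 1 5; 2 -1 -1) = Δ·Π!·Σ² = 2/165  (sign +1)
B: Δ: 0! 8! 2! / 11! → 1/495; sum: t=0:+1/80640 = 1/80640; 3j²(4 1 5; -4 -1 5) = Δ·Π!·Σ² = 1/11  (sign +1)
I_A²/I_B² = (2/165)/(1/11) = 2/15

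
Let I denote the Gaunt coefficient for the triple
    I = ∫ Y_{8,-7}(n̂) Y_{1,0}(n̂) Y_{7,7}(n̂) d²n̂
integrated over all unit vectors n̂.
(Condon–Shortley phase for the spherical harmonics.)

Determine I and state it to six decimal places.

-0.118504

m-sum 0 ✓  L=16 even ✓  7≤7≤9 ✓
Π(2lᵢ+1) = 17×3×15 = 765
triangle coeff Δ(8,1,7) = 1/2040
Σ_t [1,1]: t=1:−1/25401600 = -1/25401600
(3j)²=8/255 [(8 1 7; 0 0 0)], sign=+1
Σ_t [1,1]: t=1:−1/87178291200 = -1/87178291200
(3j)²=1/136 [(8 1 7; -7 0 7)], sign=-1
⇒ 4πI² = 3/17
I = (-1)√(3/17/(4π)) = -0.11850352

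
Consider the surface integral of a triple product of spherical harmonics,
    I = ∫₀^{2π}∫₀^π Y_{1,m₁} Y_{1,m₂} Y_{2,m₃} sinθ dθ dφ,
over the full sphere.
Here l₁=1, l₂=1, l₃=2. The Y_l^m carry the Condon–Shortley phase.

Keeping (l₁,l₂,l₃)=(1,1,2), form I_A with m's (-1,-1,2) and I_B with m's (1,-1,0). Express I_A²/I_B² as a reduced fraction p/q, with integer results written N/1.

6/1

l's match ⇒ only the (l;m) 3-j factors differ between A and B.
A: triangle coeff Δ(1,1,2) = 1/30; Σ_t [0,0]: t=0:+1/4 = 1/4; (3j)²=1/5 [(1 1 2; -1 -1 2)], sign=+1
B: triangle coeff Δ(1,1,2) = 1/30; Σ_t [0,0]: t=0:+1/4 = 1/4; (3j)²=1/30 [(1 1 2; 1 -1 0)], sign=+1
I_A²/I_B² = (1/5)/(1/30) = 6/1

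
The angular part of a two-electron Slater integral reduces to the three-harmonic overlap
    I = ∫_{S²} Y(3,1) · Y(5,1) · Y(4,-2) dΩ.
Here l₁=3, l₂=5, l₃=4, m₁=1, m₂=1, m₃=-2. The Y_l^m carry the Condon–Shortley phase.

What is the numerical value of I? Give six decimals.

0.106335

m-sum 0 ✓  L=12 even ✓  2≤4≤8 ✓
Π(2lᵢ+1) = 7×11×9 = 693
triangle coeff Δ(3,5,4) = 1/180180
Σ_t [1,3]: t=1:−1/576 t=2:+1/144 t=3:−1/576 = 1/288
(3j)²=20/1001 [(3 5 4; 0 0 0)], sign=+1
Σ_t [0,2]: t=0:+1/34560 t=1:−1/720 t=2:+1/384 = 43/34560
(3j)²=1849/180180 [(3 5 4; 1 1 -2)], sign=+1
⇒ 4πI² = 1849/13013
I = (+1)√(1849/13013/(4π)) = 0.10633465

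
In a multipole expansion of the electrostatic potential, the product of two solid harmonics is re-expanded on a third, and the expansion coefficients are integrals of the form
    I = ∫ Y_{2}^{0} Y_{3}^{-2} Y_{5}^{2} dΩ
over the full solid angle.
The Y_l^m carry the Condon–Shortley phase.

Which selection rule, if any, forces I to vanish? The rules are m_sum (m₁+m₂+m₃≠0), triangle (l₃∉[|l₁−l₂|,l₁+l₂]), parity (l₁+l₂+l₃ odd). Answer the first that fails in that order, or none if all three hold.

m₁+m₂+m₃ = 0 − 2 + 2 = 0  ✓
triangle: |2−3|=1 ≤ l₃=5 ≤ 2+3=5  ✓
parity: l₁+l₂+l₃ = 10 is even  ✓

none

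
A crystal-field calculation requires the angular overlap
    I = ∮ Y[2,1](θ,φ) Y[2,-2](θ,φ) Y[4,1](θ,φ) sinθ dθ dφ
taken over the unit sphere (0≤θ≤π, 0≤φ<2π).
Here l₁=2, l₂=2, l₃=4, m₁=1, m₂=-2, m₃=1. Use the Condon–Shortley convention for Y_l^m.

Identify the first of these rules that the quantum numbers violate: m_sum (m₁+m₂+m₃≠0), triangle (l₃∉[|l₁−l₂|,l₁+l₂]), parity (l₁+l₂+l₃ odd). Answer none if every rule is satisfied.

Σmᵢ = 0  ✓
l₃∈[|l₁−l₂|,l₁+l₂]=[0,4], have l₃=4  ✓
Σlᵢ = 8 ⇒ even  ✓

none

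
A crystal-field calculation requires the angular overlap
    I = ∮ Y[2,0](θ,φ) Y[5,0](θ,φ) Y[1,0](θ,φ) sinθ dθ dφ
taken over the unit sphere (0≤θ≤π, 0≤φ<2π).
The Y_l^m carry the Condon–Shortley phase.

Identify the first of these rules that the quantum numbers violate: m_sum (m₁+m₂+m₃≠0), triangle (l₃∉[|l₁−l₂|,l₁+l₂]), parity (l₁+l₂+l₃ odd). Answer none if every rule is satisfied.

m₁+m₂+m₃ = 0 + 0 + 0 = 0  ✓
triangle: |2−5|=3 ≤ l₃=1 ≤ 2+5=7  ✗
parity: l₁+l₂+l₃ = 8 is even

triangle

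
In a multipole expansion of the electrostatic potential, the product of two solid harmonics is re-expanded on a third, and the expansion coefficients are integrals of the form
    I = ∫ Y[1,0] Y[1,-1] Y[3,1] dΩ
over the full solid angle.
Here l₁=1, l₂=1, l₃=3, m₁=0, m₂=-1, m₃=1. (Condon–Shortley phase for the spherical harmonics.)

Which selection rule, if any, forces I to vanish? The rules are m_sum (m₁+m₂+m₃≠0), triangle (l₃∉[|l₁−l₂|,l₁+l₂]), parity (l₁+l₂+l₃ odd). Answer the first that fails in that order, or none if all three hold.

triangle

m₁+m₂+m₃ = 0 − 1 + 1 = 0  ✓
triangle: |1−1|=0 ≤ l₃=3 ≤ 1+1=2  ✗
parity: l₁+l₂+l₃ = 5 is odd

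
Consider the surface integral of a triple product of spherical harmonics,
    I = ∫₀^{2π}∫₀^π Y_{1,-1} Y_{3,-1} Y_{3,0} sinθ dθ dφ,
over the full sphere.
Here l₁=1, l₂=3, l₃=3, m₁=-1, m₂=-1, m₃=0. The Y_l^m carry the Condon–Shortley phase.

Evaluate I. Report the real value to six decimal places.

Σmᵢ = -2 ≠ 0, so the φ-integral vanishes; I = 0

0.000000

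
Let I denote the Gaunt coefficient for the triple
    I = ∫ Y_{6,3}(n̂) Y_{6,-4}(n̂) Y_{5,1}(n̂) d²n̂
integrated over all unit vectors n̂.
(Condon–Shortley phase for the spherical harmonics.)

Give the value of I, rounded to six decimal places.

l₁+l₂+l₃=17 is odd: 3j(l;000)=0 ⇒ I=0

0.000000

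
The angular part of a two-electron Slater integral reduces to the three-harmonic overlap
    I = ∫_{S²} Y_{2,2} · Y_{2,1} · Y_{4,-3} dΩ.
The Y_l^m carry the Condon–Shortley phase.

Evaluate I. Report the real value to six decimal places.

Rules hold: Σm=0, L=8 even, 0≤4≤4.
N = 5·5·9 = 225
Δ = 0!·4!·4!/9! = 1/630
Racah Σ t=0..0: t=0:+1/16 = 1/16
⇒ 3j(2 2 4; 0 0 0)² = 2/35, sgn +1
Racah Σ t=0..0: t=0:+1/144 = 1/144
⇒ 3j(2 2 4; 2 1 -3)² = 1/18, sgn -1
4πI² = N·(3j₀)²·(3jₘ)² = 5/7
I = -1·√(0.714286/4π) = -0.23841361

-0.238414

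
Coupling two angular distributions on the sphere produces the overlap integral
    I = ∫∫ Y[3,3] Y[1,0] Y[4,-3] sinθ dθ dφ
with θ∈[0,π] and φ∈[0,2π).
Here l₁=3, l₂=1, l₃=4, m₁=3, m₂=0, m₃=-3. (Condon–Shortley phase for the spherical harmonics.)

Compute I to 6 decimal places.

-0.162868

m-sum 0 ✓  L=8 even ✓  2≤4≤4 ✓
Π(2lᵢ+1) = 7×3×9 = 189
triangle coeff Δ(3,1,4) = 1/252
Σ_t [0,0]: t=0:+1/36 = 1/36
(3j)²=4/63 [(3 1 4; 0 0 0)], sign=+1
Σ_t [0,0]: t=0:+1/720 = 1/720
(3j)²=1/36 [(3 1 4; 3 0 -3)], sign=-1
⇒ 4πI² = 1/3
I = (-1)√(1/3/(4π)) = -0.16286750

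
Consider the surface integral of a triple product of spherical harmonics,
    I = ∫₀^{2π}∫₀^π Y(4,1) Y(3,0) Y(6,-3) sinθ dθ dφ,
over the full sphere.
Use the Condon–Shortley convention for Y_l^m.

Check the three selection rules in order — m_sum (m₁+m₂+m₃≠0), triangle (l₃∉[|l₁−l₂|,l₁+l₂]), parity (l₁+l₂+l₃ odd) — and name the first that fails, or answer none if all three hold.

m_sum

azimuthal sum: 1 + 0 − 3 = -2  ✗
1 ≤ 6 ≤ 7 (triangle on l)
L = 4 + 3 + 6 = 13 (odd)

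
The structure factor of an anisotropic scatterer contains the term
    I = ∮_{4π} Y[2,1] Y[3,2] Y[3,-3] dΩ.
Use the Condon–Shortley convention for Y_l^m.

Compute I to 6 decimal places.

-0.210261

Checks pass: Σm=0; 8 even; l₃=3∈[1,5].
(2·2+1)(2·3+1)(2·3+1) = 245
Δ: 2! 2! 4! / 9! → 1/3780
sum: t=0:+1/24 t=1:−1/4 t=2:+1/24 = -1/6
3j²(2 3 3; 0 0 0) = Δ·Π!·Σ² = 4/105  (sign +1)
sum: t=1:−1/48 = -1/48
3j²(2 3 3; 1 2 -3) = Δ·Π!·Σ² = 5/84  (sign -1)
combine: 4πI² = 245·4/105·5/84 = 5/9
take √, sign -1: I = -0.21026104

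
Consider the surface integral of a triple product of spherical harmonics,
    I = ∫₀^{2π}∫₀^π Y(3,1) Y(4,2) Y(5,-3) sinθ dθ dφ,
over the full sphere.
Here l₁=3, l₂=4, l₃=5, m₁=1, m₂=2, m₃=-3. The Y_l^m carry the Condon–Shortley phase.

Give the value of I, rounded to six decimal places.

-0.144236

Rules hold: Σm=0, L=12 even, 1≤5≤7.
N = 7·9·11 = 693
Δ = 2!·4!·6!/13! = 1/180180
Racah Σ t=0..2: t=0:+1/576 t=1:−1/144 t=2:+1/576 = -1/288
⇒ 3j(3 4 5; 0 0 0)² = 20/1001, sgn +1
Racah Σ t=0..2: t=0:+1/5760 t=1:−1/720 t=2:+1/2304 = -1/1280
⇒ 3j(3 4 5; 1 2 -3)² = 27/1430, sgn -1
4πI² = N·(3j₀)²·(3jₘ)² = 486/1859
I = -1·√(0.261431/4π) = -0.14423595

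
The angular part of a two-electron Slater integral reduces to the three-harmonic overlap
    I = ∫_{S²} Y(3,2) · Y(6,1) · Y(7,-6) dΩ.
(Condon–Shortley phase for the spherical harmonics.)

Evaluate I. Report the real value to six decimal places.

m-sum = 2 + 1 − 6 = -3 ≠ 0 ⇒ I = 0

0.000000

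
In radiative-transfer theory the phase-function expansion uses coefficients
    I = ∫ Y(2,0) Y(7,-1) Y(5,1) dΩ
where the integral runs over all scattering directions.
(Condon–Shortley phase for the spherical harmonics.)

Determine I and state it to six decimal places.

Checks pass: Σm=0; 14 even; l₃=5∈[5,9].
(2·2+1)(2·7+1)(2·5+1) = 825
Δ: 4! 0! 10! / 15! → 1/15015
sum: t=2:+1/57600 = 1/57600
3j²(2 7 5; 0 0 0) = Δ·Π!·Σ² = 21/715  (sign -1)
sum: t=2:+1/69120 = 1/69120
3j²(2 7 5; 0 -1 1) = Δ·Π!·Σ² = 4/143  (sign +1)
combine: 4πI² = 825·21/715·4/143 = 1260/1859
take √, sign -1: I = -0.23224194

-0.232242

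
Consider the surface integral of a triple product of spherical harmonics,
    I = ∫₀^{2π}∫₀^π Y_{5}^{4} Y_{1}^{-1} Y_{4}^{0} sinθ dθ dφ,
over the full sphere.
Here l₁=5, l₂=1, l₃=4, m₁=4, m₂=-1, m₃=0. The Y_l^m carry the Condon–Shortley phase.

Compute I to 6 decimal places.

m-sum = 4 − 1 + 0 = 3 ≠ 0 ⇒ I = 0

0.000000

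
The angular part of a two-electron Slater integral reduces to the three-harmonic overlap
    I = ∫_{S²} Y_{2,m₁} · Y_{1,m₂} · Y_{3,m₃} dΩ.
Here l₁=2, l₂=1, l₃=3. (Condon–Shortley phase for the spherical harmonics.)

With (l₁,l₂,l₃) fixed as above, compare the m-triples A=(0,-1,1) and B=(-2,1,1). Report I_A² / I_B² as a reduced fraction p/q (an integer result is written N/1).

6/1

Same 2,1,3: normalisation and zero-m 3j drop out of the ratio.
A: Δ: 0! 4! 2! / 7! → 1/105; sum: t=0:+1/8 = 1/8; 3j²(2 1 3; 0 -1 1) = Δ·Π!·Σ² = 2/35  (sign +1)
B: Δ: 0! 4! 2! / 7! → 1/105; sum: t=0:+1/48 = 1/48; 3j²(2 1 3; -2 1 1) = Δ·Π!·Σ² = 1/105  (sign +1)
I_A²/I_B² = (2/35)/(1/105) = 6/1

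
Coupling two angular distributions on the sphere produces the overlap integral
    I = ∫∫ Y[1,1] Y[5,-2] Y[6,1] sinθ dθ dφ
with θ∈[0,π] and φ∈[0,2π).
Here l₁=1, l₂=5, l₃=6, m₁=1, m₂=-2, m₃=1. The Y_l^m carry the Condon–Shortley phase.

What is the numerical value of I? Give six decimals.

Checks pass: Σm=0; 12 even; l₃=6∈[4,6].
(2·1+1)(2·5+1)(2·6+1) = 429
Δ: 0! 2! 10! / 13! → 1/858
sum: t=0:+1/14400 = 1/14400
3j²(1 5 6; 0 0 0) = Δ·Π!·Σ² = 6/143  (sign +1)
sum: t=0:+1/60480 = 1/60480
3j²(1 5 6; 1 -2 1) = Δ·Π!·Σ² = 5/429  (sign -1)
combine: 4πI² = 429·6/143·5/429 = 30/143
take √, sign -1: I = -0.12920749

-0.129207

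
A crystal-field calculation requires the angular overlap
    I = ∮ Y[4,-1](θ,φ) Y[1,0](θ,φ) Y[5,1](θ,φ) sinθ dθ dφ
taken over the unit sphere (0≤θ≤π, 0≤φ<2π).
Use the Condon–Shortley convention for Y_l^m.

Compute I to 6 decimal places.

Checks pass: Σm=0; 10 even; l₃=5∈[3,5].
(2·4+1)(2·1+1)(2·5+1) = 297
Δ: 0! 8! 2! / 11! → 1/495
sum: t=0:+1/576 = 1/576
3j²(4 1 5; 0 0 0) = Δ·Π!·Σ² = 5/99  (sign -1)
sum: t=0:+1/720 = 1/720
3j²(4 1 5; -1 0 1) = Δ·Π!·Σ² = 8/165  (sign +1)
combine: 4πI² = 297·5/99·8/165 = 8/11
take √, sign -1: I = -0.24057125

-0.240571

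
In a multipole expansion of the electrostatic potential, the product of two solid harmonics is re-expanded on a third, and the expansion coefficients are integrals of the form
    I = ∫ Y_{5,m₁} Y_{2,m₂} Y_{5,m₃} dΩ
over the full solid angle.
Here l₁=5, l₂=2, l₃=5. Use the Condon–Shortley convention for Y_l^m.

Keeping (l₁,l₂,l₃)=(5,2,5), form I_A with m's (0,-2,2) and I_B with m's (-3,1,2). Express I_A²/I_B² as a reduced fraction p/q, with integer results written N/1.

l's match ⇒ only the (l;m) 3-j factors differ between A and B.
A: triangle coeff Δ(5,2,5) = 1/38610; Σ_t [0,0]: t=0:+1/2880 = 1/2880; (3j)²=14/429 [(5 2 5; 0 -2 2)], sign=-1
B: triangle coeff Δ(5,2,5) = 1/38610; Σ_t [1,2]: t=1:−1/10080 t=2:+1/2880 = 1/4032; (3j)²=10/429 [(5 2 5; -3 1 2)], sign=-1
I_A²/I_B² = (14/429)/(10/429) = 7/5

7/5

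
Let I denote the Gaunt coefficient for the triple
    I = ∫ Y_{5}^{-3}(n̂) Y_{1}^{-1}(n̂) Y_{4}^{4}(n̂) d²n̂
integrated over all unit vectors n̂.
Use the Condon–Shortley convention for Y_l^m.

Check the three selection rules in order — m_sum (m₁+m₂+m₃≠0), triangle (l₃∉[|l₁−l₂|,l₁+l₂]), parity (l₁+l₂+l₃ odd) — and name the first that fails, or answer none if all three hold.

none

m₁+m₂+m₃ = -3 − 1 + 4 = 0  ✓
triangle: |5−1|=4 ≤ l₃=4 ≤ 5+1=6  ✓
parity: l₁+l₂+l₃ = 10 is even  ✓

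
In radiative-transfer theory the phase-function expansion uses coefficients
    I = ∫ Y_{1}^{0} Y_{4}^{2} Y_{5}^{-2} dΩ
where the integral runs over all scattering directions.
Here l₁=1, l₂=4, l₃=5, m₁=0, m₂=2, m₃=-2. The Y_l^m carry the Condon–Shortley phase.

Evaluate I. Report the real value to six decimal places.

0.225034

Rules hold: Σm=0, L=10 even, 3≤5≤5.
N = 3·9·11 = 297
Δ = 0!·2!·8!/11! = 1/495
Racah Σ t=0..0: t=0:+1/576 = 1/576
⇒ 3j(1 4 5; 0 0 0)² = 5/99, sgn -1
Racah Σ t=0..0: t=0:+1/1440 = 1/1440
⇒ 3j(1 4 5; 0 2 -2)² = 7/165, sgn -1
4πI² = N·(3j₀)²·(3jₘ)² = 7/11
I = +1·√(0.636364/4π) = 0.22503380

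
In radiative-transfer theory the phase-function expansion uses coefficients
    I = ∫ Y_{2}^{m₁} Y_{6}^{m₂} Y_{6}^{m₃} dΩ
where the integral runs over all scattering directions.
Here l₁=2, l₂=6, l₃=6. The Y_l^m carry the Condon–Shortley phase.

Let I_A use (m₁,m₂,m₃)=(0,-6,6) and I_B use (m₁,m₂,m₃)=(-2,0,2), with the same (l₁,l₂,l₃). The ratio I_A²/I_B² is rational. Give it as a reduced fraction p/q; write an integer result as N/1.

121/70

Shared (l₁,l₂,l₃)=(2,6,6): N and (l;000)² cancel in I_A²/I_B².
A: Δ = 2!·2!·10!/15! = 1/90090; Racah Σ t=0..0: t=0:+1/14515200 = 1/14515200; ⇒ 3j(2 6 6; 0 -6 6)² = 22/455, sgn +1
B: Δ = 2!·2!·10!/15! = 1/90090; Racah Σ t=2..2: t=2:+1/69120 = 1/69120; ⇒ 3j(2 6 6; -2 0 2)² = 4/143, sgn +1
I_A²/I_B² = (22/455)/(4/143) = 121/70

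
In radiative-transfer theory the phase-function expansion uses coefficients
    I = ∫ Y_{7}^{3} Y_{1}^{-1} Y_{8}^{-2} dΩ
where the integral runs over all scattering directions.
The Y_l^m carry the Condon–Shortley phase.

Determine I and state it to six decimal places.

m-sum 0 ✓  L=16 even ✓  6≤8≤8 ✓
Π(2lᵢ+1) = 15×3×17 = 765
triangle coeff Δ(7,1,8) = 1/2040
Σ_t [0,0]: t=0:+1/25401600 = 1/25401600
(3j)²=8/255 [(7 1 8; 0 0 0)], sign=+1
Σ_t [0,0]: t=0:+1/174182400 = 1/174182400
(3j)²=1/136 [(7 1 8; 3 -1 -2)], sign=+1
⇒ 4πI² = 3/17
I = (+1)√(3/17/(4π)) = 0.11850352

0.118504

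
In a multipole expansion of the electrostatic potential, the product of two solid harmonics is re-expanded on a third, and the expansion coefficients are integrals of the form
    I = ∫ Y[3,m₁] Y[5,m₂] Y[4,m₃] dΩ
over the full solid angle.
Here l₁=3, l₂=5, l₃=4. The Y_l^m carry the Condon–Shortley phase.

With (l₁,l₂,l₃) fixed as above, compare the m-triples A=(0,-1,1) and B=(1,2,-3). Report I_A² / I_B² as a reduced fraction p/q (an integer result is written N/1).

l's match ⇒ only the (l;m) 3-j factors differ between A and B.
A: triangle coeff Δ(3,5,4) = 1/180180; Σ_t [1,3]: t=1:−1/432 t=2:+1/192 t=3:−1/1440 = 19/8640; (3j)²=361/30030 [(3 5 4; 0 -1 1)], sign=-1
B: triangle coeff Δ(3,5,4) = 1/180180; Σ_t [1,2]: t=1:−1/4320 t=2:+1/960 = 7/8640; (3j)²=343/12870 [(3 5 4; 1 2 -3)], sign=-1
I_A²/I_B² = (361/30030)/(343/12870) = 1083/2401

1083/2401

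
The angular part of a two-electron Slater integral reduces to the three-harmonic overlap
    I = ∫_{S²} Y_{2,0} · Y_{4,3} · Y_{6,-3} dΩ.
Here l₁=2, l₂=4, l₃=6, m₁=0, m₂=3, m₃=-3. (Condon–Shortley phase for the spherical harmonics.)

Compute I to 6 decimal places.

-0.165283

Rules hold: Σm=0, L=12 even, 2≤6≤6.
N = 5·9·13 = 585
Δ = 0!·4!·8!/13! = 1/6435
Racah Σ t=0..0: t=0:+1/2304 = 1/2304
⇒ 3j(2 4 6; 0 0 0)² = 5/143, sgn +1
Racah Σ t=0..0: t=0:+1/20160 = 1/20160
⇒ 3j(2 4 6; 0 3 -3)² = 12/715, sgn -1
4πI² = N·(3j₀)²·(3jₘ)² = 540/1573
I = -1·√(0.343293/4π) = -0.16528277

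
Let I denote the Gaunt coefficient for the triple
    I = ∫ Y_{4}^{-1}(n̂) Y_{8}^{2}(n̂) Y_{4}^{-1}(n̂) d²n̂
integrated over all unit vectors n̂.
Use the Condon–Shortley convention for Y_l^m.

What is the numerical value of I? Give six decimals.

0.237765

Checks pass: Σm=0; 16 even; l₃=4∈[4,12].
(2·4+1)(2·8+1)(2·4+1) = 1377
Δ: 8! 0! 8! / 17! → 1/218790
sum: t=4:+1/331776 = 1/331776
3j²(4 8 4; 0 0 0) = Δ·Π!·Σ² = 490/21879  (sign +1)
sum: t=5:−1/518400 = -1/518400
3j²(4 8 4; -1 2 -1) = Δ·Π!·Σ² = 56/2431  (sign +1)
combine: 4πI² = 1377·490/21879·56/2431 = 246960/347633
take √, sign +1: I = 0.23776497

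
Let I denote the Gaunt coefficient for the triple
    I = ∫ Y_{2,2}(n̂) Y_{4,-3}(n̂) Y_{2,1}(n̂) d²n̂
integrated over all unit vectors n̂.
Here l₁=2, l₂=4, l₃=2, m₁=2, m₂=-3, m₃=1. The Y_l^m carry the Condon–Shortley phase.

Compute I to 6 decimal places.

-0.238414

Rules hold: Σm=0, L=8 even, 2≤2≤6.
N = 5·9·5 = 225
Δ = 4!·0!·4!/9! = 1/630
Racah Σ t=2..2: t=2:+1/16 = 1/16
⇒ 3j(2 4 2; 0 0 0)² = 2/35, sgn +1
Racah Σ t=0..0: t=0:+1/144 = 1/144
⇒ 3j(2 4 2; 2 -3 1)² = 1/18, sgn -1
4πI² = N·(3j₀)²·(3jₘ)² = 5/7
I = -1·√(0.714286/4π) = -0.23841361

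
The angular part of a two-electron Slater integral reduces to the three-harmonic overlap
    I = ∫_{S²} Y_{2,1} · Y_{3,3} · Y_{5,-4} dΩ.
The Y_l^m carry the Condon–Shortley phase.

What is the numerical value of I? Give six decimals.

0.219610

Rules hold: Σm=0, L=10 even, 1≤5≤5.
N = 5·7·11 = 385
Δ = 0!·4!·6!/11! = 1/2310
Racah Σ t=0..0: t=0:+1/144 = 1/144
⇒ 3j(2 3 5; 0 0 0)² = 10/231, sgn -1
Racah Σ t=0..0: t=0:+1/4320 = 1/4320
⇒ 3j(2 3 5; 1 3 -4)² = 2/55, sgn -1
4πI² = N·(3j₀)²·(3jₘ)² = 20/33
I = +1·√(0.606061/4π) = 0.21961050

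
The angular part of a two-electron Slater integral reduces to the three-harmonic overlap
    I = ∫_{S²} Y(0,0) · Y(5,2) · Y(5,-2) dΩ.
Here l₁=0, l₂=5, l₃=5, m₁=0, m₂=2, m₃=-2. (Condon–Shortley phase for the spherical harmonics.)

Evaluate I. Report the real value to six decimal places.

0.282095

m-sum 0 ✓  L=10 even ✓  5≤5≤5 ✓
Π(2lᵢ+1) = 1×11×11 = 121
triangle coeff Δ(0,5,5) = 1/11
Σ_t [0,0]: t=0:+1/14400 = 1/14400
(3j)²=1/11 [(0 5 5; 0 0 0)], sign=-1
Σ_t [0,0]: t=0:+1/30240 = 1/30240
(3j)²=1/11 [(0 5 5; 0 2 -2)], sign=-1
⇒ 4πI² = 1/1
I = (+1)√(1/1/(4π)) = 0.28209479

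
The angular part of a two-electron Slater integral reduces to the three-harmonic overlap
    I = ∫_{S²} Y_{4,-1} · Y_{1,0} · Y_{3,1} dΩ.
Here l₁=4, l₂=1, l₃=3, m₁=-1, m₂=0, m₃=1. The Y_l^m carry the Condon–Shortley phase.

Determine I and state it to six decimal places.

-0.238414

Rules hold: Σm=0, L=8 even, 3≤3≤5.
N = 9·3·7 = 189
Δ = 2!·6!·0!/9! = 1/252
Racah Σ t=1..1: t=1:−1/36 = -1/36
⇒ 3j(4 1 3; 0 0 0)² = 4/63, sgn +1
Racah Σ t=1..1: t=1:−1/48 = -1/48
⇒ 3j(4 1 3; -1 0 1)² = 5/84, sgn -1
4πI² = N·(3j₀)²·(3jₘ)² = 5/7
I = -1·√(0.714286/4π) = -0.23841361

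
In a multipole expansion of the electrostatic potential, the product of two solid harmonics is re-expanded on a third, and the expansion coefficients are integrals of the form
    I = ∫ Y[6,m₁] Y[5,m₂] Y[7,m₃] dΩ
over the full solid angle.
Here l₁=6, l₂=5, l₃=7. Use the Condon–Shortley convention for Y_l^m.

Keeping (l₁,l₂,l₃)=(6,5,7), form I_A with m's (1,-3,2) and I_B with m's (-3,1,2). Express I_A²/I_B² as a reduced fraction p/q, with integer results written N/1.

Shared (l₁,l₂,l₃)=(6,5,7): N and (l;000)² cancel in I_A²/I_B².
A: Δ = 4!·8!·6!/19! = 1/174594420; Racah Σ t=0..2: t=0:+1/829440 t=1:−1/414720 t=2:+1/2073600 = -1/1382400; ⇒ 3j(6 5 7; 1 -3 2)² = 294/46189, sgn +1
B: Δ = 4!·8!·6!/19! = 1/174594420; Racah Σ t=1..4: t=1:−1/29030400 t=2:+1/967680 t=3:−1/311040 t=4:+1/829440 = -11/10886400; ⇒ 3j(6 5 7; -3 1 2)² = 1408/146965, sgn +1
I_A²/I_B² = (294/46189)/(1408/146965) = 5145/7744

5145/7744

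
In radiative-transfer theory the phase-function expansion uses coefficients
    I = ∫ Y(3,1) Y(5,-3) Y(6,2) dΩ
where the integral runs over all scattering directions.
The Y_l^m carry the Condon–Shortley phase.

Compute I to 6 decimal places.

m-sum 0 ✓  L=14 even ✓  2≤6≤8 ✓
Π(2lᵢ+1) = 7×11×13 = 1001
triangle coeff Δ(3,5,6) = 1/675675
Σ_t [0,2]: t=0:+1/8640 t=1:−1/2304 t=2:+1/8640 = -7/34560
(3j)²=7/429 [(3 5 6; 0 0 0)], sign=-1
Σ_t [0,2]: t=0:+1/11520 t=1:−1/30240 t=2:+1/1935360 = 1/18432
(3j)²=7/429 [(3 5 6; 1 -3 2)], sign=+1
⇒ 4πI² = 343/1287
I = (-1)√(343/1287/(4π)) = -0.14563067

-0.145631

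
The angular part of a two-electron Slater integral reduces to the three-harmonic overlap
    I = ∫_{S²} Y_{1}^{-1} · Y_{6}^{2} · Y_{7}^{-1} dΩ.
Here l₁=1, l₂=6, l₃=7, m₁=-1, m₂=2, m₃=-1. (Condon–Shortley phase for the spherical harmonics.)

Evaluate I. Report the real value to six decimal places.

Checks pass: Σm=0; 14 even; l₃=7∈[5,7].
(2·1+1)(2·6+1)(2·7+1) = 585
Δ: 0! 2! 12! / 15! → 1/1365
sum: t=0:+1/518400 = 1/518400
3j²(1 6 7; 0 0 0) = Δ·Π!·Σ² = 7/195  (sign -1)
sum: t=0:+1/1935360 = 1/1935360
3j²(1 6 7; -1 2 -1) = Δ·Π!·Σ² = 1/91  (sign +1)
combine: 4πI² = 585·7/195·1/91 = 3/13
take √, sign -1: I = -0.13551395

-0.135514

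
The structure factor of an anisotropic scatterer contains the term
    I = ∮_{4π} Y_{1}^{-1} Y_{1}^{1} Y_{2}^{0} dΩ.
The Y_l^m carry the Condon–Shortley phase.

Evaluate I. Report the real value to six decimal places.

0.126157

Checks pass: Σm=0; 4 even; l₃=2∈[0,2].
(2·1+1)(2·1+1)(2·2+1) = 45
Δ: 0! 2! 2! / 5! → 1/30
sum: t=0:+1/1 = 1/1
3j²(1 1 2; 0 0 0) = Δ·Π!·Σ² = 2/15  (sign +1)
sum: t=0:+1/4 = 1/4
3j²(1 1 2; -1 1 0) = Δ·Π!·Σ² = 1/30  (sign +1)
combine: 4πI² = 45·2/15·1/30 = 1/5
take √, sign +1: I = 0.12615663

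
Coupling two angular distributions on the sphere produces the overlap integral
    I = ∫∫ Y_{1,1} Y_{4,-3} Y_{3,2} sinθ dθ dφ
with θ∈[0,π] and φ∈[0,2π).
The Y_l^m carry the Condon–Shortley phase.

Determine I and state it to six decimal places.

Rules hold: Σm=0, L=8 even, 3≤3≤5.
N = 3·9·7 = 189
Δ = 2!·0!·6!/9! = 1/252
Racah Σ t=1..1: t=1:−1/36 = -1/36
⇒ 3j(1 4 3; 0 0 0)² = 4/63, sgn +1
Racah Σ t=0..0: t=0:+1/240 = 1/240
⇒ 3j(1 4 3; 1 -3 2)² = 1/12, sgn -1
4πI² = N·(3j₀)²·(3jₘ)² = 1/1
I = -1·√(1/4π) = -0.28209479

-0.282095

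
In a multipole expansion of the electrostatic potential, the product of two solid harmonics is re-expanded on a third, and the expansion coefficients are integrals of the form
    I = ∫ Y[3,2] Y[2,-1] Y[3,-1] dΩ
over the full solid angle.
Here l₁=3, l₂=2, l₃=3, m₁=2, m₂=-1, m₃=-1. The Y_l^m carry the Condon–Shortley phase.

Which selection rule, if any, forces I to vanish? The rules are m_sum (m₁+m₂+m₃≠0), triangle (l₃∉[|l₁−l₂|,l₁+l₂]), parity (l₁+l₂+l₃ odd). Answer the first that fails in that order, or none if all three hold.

none

azimuthal sum: 2 − 1 − 1 = 0  ✓
1 ≤ 3 ≤ 5 (triangle on l)  ✓
L = 3 + 2 + 3 = 8 (even)  ✓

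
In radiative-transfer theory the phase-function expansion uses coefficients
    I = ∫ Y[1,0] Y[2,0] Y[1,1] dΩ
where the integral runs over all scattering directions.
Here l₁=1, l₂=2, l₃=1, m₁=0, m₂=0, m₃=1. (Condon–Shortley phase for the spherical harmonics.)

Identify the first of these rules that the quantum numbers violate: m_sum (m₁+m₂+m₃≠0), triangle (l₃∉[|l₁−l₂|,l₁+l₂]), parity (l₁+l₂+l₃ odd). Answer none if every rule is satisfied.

m_sum

azimuthal sum: 0 + 0 + 1 = 1  ✗
1 ≤ 1 ≤ 3 (triangle on l)
L = 1 + 2 + 1 = 4 (even)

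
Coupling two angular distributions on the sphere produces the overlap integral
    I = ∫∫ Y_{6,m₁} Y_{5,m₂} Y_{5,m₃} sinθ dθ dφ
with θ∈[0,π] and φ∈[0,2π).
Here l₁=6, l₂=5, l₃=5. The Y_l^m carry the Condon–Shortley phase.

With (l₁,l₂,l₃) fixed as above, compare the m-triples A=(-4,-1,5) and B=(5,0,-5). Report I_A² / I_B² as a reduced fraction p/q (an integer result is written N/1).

l's match ⇒ only the (l;m) 3-j factors differ between A and B.
A: triangle coeff Δ(6,5,5) = 1/28588560; Σ_t [4,4]: t=4:+1/829440 = 1/829440; (3j)²=225/9724 [(6 5 5; -4 -1 5)], sign=+1
B: triangle coeff Δ(6,5,5) = 1/28588560; Σ_t [1,1]: t=1:−1/2073600 = -1/2073600; (3j)²=15/884 [(6 5 5; 5 0 -5)], sign=-1
I_A²/I_B² = (225/9724)/(15/884) = 15/11

15/11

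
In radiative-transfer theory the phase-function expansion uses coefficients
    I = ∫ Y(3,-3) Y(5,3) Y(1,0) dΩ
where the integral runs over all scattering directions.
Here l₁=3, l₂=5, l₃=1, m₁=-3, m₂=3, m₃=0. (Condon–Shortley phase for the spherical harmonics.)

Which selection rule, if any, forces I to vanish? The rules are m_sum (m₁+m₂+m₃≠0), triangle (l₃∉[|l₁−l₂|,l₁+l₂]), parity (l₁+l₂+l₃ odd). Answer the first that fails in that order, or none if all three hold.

triangle

m₁+m₂+m₃ = -3 + 3 + 0 = 0  ✓
triangle: |3−5|=2 ≤ l₃=1 ≤ 3+5=8  ✗
parity: l₁+l₂+l₃ = 9 is odd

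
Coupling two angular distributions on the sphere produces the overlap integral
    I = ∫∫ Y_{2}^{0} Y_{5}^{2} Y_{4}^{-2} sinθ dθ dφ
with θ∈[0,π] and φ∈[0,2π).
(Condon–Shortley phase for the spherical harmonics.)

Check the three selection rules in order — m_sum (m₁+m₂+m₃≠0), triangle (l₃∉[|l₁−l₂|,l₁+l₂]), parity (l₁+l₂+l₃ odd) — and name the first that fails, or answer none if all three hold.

parity

m₁+m₂+m₃ = 0 + 2 − 2 = 0  ✓
triangle: |2−5|=3 ≤ l₃=4 ≤ 2+5=7  ✓
parity: l₁+l₂+l₃ = 11 is odd  ✗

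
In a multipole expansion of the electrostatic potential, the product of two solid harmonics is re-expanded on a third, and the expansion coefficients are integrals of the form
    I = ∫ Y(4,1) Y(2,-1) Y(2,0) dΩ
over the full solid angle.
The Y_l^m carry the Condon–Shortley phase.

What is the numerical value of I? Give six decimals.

-0.220728

m-sum 0 ✓  L=8 even ✓  2≤2≤6 ✓
Π(2lᵢ+1) = 9×5×5 = 225
triangle coeff Δ(4,2,2) = 1/630
Σ_t [2,2]: t=2:+1/16 = 1/16
(3j)²=2/35 [(4 2 2; 0 0 0)], sign=+1
Σ_t [1,1]: t=1:−1/24 = -1/24
(3j)²=1/21 [(4 2 2; 1 -1 0)], sign=-1
⇒ 4πI² = 30/49
I = (-1)√(30/49/(4π)) = -0.22072812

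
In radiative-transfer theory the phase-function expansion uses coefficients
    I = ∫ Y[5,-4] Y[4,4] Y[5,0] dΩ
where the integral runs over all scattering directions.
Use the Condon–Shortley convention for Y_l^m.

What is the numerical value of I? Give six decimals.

0.130198

Rules hold: Σm=0, L=14 even, 1≤5≤9.
N = 11·9·11 = 1089
Δ = 4!·6!·4!/15! = 1/3153150
Racah Σ t=0..4: t=0:+1/69120 t=1:−1/1728 t=2:+1/576 t=3:−1/1728 t=4:+1/69120 = 7/11520
⇒ 3j(5 4 5; 0 0 0)² = 2/143, sgn -1
Racah Σ t=4..4: t=4:+1/69120 = 1/69120
⇒ 3j(5 4 5; -4 4 0)² = 2/143, sgn -1
4πI² = N·(3j₀)²·(3jₘ)² = 36/169
I = +1·√(0.213018/4π) = 0.13019760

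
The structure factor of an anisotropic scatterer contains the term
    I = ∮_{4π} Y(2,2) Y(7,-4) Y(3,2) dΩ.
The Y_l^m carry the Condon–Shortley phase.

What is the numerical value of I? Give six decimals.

0.000000

l₃=3 ∉ [5,9] — triangle fails ⇒ I = 0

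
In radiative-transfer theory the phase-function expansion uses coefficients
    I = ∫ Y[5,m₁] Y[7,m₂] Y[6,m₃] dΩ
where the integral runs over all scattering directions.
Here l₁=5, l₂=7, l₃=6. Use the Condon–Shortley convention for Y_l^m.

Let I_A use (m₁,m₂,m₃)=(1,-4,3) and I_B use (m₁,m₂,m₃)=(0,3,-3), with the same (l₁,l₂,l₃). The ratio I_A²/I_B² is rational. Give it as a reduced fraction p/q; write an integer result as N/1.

Shared (l₁,l₂,l₃)=(5,7,6): N and (l;000)² cancel in I_A²/I_B².
A: Δ = 6!·4!·8!/19! = 1/174594420; Racah Σ t=0..3: t=0:+1/12441600 t=1:−1/1036800 t=2:+1/967680 t=3:−1/8709120 = 1/29030400; ⇒ 3j(5 7 6; 1 -4 3)² = 9/146965, sgn -1
B: Δ = 6!·4!·8!/19! = 1/174594420; Racah Σ t=2..5: t=2:+1/11612160 t=3:−1/725760 t=4:+1/414720 t=5:−1/2073600 = 37/58060800; ⇒ 3j(5 7 6; 0 3 -3)² = 4107/646646, sgn -1
I_A²/I_B² = (9/146965)/(4107/646646) = 66/6845

66/6845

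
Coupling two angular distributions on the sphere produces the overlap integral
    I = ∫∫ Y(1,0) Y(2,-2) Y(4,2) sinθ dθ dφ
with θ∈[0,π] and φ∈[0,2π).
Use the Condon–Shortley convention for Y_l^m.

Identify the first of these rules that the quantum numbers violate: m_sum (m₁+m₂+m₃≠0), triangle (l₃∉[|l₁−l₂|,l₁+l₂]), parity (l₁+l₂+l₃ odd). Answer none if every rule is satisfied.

triangle

Σmᵢ = 0  ✓
l₃∈[|l₁−l₂|,l₁+l₂]=[1,3], have l₃=4  ✗
Σlᵢ = 7 ⇒ odd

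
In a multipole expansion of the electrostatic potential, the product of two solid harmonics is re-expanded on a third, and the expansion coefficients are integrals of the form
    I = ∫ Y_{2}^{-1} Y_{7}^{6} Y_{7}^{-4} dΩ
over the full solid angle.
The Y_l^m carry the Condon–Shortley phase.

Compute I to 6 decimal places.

0.000000

m-sum = -1 + 6 − 4 = 1 ≠ 0 ⇒ I = 0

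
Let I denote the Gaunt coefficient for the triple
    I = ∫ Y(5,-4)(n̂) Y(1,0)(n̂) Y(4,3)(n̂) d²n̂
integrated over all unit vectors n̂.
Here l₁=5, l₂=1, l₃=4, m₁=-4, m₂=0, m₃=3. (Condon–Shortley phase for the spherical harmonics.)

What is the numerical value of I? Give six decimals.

Σmᵢ = -1 ≠ 0, so the φ-integral vanishes; I = 0

0.000000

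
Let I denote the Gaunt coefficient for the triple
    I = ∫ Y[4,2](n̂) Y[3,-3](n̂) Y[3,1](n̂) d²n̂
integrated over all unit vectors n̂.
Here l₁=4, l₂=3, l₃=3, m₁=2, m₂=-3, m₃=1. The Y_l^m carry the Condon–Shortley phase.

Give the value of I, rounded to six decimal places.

m-sum 0 ✓  L=10 even ✓  1≤3≤7 ✓
Π(2lᵢ+1) = 9×7×7 = 441
triangle coeff Δ(4,3,3) = 1/34650
Σ_t [1,3]: t=1:−1/72 t=2:+1/16 t=3:−1/72 = 5/144
(3j)²=2/77 [(4 3 3; 0 0 0)], sign=-1
Σ_t [0,0]: t=0:+1/192 = 1/192
(3j)²=3/77 [(4 3 3; 2 -3 1)], sign=+1
⇒ 4πI² = 54/121
I = (-1)√(54/121/(4π)) = -0.18845135

-0.188451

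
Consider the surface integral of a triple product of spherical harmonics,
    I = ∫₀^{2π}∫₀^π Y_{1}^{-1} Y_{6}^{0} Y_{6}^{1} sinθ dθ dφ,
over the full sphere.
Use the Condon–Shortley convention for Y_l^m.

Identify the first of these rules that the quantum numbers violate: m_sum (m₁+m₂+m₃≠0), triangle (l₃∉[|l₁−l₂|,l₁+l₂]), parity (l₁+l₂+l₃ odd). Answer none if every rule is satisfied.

parity

Σmᵢ = 0  ✓
l₃∈[|l₁−l₂|,l₁+l₂]=[5,7], have l₃=6  ✓
Σlᵢ = 13 ⇒ odd  ✗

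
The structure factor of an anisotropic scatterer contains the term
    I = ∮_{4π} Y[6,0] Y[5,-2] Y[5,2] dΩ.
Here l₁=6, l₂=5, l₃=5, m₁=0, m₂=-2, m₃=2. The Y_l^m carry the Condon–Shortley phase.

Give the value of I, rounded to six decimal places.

-0.110455

Checks pass: Σm=0; 16 even; l₃=5∈[1,11].
(2·6+1)(2·5+1)(2·5+1) = 1573
Δ: 6! 6! 4! / 17! → 1/28588560
sum: t=1:−1/345600 t=2:+1/13824 t=3:−1/5184 t=4:+1/13824 t=5:−1/345600 = -7/129600
3j²(6 5 5; 0 0 0) = Δ·Π!·Σ² = 80/7293  (sign +1)
sum: t=0:+1/3110400 t=1:−1/57600 t=2:+1/13824 t=3:−1/31104 = 1/43200
3j²(6 5 5; 0 -2 2) = Δ·Π!·Σ² = 108/12155  (sign -1)
combine: 4πI² = 1573·80/7293·108/12155 = 576/3757
take √, sign -1: I = -0.11045508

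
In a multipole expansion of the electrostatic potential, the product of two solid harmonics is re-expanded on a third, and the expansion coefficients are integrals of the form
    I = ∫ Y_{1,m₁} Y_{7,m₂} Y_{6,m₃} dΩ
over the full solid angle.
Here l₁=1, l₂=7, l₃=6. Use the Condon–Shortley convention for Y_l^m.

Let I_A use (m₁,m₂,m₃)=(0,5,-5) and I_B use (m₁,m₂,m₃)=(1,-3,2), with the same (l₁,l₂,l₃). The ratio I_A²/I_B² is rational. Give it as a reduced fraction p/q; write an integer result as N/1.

8/15

l's match ⇒ only the (l;m) 3-j factors differ between A and B.
A: triangle coeff Δ(1,7,6) = 1/1365; Σ_t [1,1]: t=1:−1/39916800 = -1/39916800; (3j)²=8/455 [(1 7 6; 0 5 -5)], sign=+1
B: triangle coeff Δ(1,7,6) = 1/1365; Σ_t [0,0]: t=0:+1/1935360 = 1/1935360; (3j)²=3/91 [(1 7 6; 1 -3 2)], sign=+1
I_A²/I_B² = (8/455)/(3/91) = 8/15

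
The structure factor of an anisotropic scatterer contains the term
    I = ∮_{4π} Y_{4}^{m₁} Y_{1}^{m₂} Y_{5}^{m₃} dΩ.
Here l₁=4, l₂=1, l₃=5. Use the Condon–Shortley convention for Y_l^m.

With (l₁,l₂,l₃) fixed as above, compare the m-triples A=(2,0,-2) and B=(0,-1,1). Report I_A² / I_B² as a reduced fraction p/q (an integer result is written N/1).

7/5

l's match ⇒ only the (l;m) 3-j factors differ between A and B.
A: triangle coeff Δ(4,1,5) = 1/495; Σ_t [0,0]: t=0:+1/1440 = 1/1440; (3j)²=7/165 [(4 1 5; 2 0 -2)], sign=-1
B: triangle coeff Δ(4,1,5) = 1/495; Σ_t [0,0]: t=0:+1/1152 = 1/1152; (3j)²=1/33 [(4 1 5; 0 -1 1)], sign=+1
I_A²/I_B² = (7/165)/(1/33) = 7/5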